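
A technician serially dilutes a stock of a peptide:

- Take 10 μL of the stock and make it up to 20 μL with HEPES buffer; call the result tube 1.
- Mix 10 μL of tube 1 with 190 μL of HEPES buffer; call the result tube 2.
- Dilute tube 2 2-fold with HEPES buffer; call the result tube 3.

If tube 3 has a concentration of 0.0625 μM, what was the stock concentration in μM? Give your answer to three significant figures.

Step 1: 10 μL brought to 20 μL → factor 20/10 = 2
Step 2: 10 μL + 190 μL = 200 μL total → factor 200/10 = 20
Step 3: 2-fold → factor 2
Overall dilution factor = 2 × 20 × 2 = 80
Stock = 0.0625 μM × 80 = 5.00 μM

5.00 μM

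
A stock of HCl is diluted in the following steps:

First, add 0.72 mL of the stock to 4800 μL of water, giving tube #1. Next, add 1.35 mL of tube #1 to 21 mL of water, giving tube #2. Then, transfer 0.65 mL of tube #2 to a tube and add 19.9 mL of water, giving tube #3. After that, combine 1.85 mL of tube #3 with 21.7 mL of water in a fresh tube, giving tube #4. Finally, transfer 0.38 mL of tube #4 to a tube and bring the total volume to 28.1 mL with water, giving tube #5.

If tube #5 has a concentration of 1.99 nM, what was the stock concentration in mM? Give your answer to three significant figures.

7.52 mM

Step 1: 0.72 mL + 4800 μL = 5.52 mL total → factor 5.52/0.72 = 7.6667
Step 2: 1.35 mL + 21 mL = 22.35 mL total → factor 22.35/1.35 = 16.556
Step 3: 0.65 mL + 19.9 mL = 20.55 mL total → factor 20.55/0.65 = 31.615
Step 4: 1.85 mL + 21.7 mL = 23.55 mL total → factor 23.55/1.85 = 12.73
Step 5: 0.38 mL brought to 28.1 mL → factor 28.1/0.38 = 73.947
Overall dilution factor = 7.6667 × 16.556 × 31.615 × 12.73 × 73.947 = 3.7774 × 10^6
Stock = 1.99 nM × 3.7774 × 10^6 = 7.517 × 10^6 nM = 7.52 mM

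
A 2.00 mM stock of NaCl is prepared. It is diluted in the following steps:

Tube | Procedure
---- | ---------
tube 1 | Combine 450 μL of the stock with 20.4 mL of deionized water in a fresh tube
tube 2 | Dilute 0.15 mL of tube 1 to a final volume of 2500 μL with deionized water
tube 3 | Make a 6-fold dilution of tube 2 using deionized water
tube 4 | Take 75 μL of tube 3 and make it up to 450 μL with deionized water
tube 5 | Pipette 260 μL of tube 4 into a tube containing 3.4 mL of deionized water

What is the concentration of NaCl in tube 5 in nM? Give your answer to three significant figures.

5.11 nM

Step 1: 450 μL + 20.4 mL = 20850 μL total → factor 20850/450 = 46.333
Step 2: 0.15 mL brought to 2500 μL → factor 2.5/0.15 = 16.667
Step 3: 6-fold → factor 6
Step 4: 75 μL brought to 450 μL → factor 450/75 = 6
Step 5: 260 μL + 3.4 mL = 3660 μL total → factor 3660/260 = 14.077
Overall dilution factor = 46.333 × 16.667 × 6 × 6 × 14.077 = 3.9134 × 10^5
Final = 2.00 mM / 3.9134 × 10^5 = 5.111 × 10^-6 mM = 5.11 nM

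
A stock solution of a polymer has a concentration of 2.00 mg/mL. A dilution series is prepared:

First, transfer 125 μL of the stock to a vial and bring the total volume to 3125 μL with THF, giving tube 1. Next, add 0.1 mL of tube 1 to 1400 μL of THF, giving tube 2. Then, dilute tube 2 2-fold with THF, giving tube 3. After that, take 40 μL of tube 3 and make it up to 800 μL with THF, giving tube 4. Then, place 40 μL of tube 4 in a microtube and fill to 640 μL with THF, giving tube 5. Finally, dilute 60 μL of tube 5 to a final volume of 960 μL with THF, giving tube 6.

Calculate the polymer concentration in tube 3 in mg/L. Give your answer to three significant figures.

Step 1: 125 μL brought to 3125 μL → factor 3125/125 = 25
Step 2: 0.1 mL + 1400 μL = 1.5 mL total → factor 1.5/0.1 = 15
Step 3: 2-fold → factor 2
Dilution factor through tube 3 = 25 × 15 × 2 = 750
[tube 3] = 2.00 mg/mL / 750 = 0.002667 mg/mL = 2.67 mg/L

2.67 mg/L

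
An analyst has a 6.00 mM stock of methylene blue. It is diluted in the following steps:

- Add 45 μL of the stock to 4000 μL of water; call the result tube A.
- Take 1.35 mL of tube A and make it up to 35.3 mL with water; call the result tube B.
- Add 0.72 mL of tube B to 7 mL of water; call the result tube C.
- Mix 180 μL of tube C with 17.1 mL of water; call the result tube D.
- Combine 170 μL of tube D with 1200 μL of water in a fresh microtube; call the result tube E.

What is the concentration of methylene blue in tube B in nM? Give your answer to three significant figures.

Step 1: 45 μL + 4000 μL = 4045 μL total → factor 4045/45 = 89.889
Step 2: 1.35 mL brought to 35.3 mL → factor 35.3/1.35 = 26.148
Dilution factor through tube B = 89.889 × 26.148 = 2350.4
[tube B] = 6.00 mM / 2350.4 = 0.002553 mM = 2.55 × 10^3 nM

2.55 × 10^3 nM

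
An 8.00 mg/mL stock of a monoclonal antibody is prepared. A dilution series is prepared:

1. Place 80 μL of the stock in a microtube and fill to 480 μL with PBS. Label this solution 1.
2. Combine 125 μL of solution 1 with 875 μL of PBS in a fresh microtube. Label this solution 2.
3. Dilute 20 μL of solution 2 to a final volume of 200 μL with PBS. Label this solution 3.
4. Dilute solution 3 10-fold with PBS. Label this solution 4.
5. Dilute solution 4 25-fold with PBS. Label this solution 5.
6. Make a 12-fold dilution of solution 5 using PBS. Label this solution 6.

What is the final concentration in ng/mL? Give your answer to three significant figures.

5.56 ng/mL

Step 1: 80 μL brought to 480 μL → factor 480/80 = 6
Step 2: 125 μL + 875 μL = 1000 μL total → factor 1000/125 = 8
Step 3: 20 μL brought to 200 μL → factor 200/20 = 10
Step 4: 10-fold → factor 10
Step 5: 25-fold → factor 25
Step 6: 12-fold → factor 12
Overall dilution factor = 6 × 8 × 10 × 10 × 25 × 12 = 1.44 × 10^6
Final = 8.00 mg/mL / 1.44 × 10^6 = 5.556 × 10^-6 mg/mL = 5.56 ng/mL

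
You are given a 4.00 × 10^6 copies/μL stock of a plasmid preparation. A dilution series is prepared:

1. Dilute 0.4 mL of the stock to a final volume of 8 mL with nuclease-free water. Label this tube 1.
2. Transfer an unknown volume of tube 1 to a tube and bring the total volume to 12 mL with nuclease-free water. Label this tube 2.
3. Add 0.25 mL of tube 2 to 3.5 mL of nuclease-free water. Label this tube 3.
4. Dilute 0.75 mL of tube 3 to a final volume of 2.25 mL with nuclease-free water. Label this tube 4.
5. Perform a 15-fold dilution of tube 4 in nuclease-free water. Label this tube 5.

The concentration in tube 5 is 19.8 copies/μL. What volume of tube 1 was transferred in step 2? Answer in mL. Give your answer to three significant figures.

Step 1: 0.4 mL brought to 8 mL → factor 8/0.4 = 20
Step 2: v brought to 12 mL → factor = 12 mL/v
Step 3: 0.25 mL + 3.5 mL = 3.75 mL total → factor 3.75/0.25 = 15
Step 4: 0.75 mL brought to 2.25 mL → factor 2.25/0.75 = 3
Step 5: 15-fold → factor 15
Product of known-step factors = 13500
Overall factor = 4.00 × 10^6 copies/μL / (19.8 copies/μL) = 2.0202 × 10^5
Step-2 factor = 2.0202 × 10^5 / 13500 = 14.964
v = 12 mL / 14.964 = 0.802 mL

0.802 mL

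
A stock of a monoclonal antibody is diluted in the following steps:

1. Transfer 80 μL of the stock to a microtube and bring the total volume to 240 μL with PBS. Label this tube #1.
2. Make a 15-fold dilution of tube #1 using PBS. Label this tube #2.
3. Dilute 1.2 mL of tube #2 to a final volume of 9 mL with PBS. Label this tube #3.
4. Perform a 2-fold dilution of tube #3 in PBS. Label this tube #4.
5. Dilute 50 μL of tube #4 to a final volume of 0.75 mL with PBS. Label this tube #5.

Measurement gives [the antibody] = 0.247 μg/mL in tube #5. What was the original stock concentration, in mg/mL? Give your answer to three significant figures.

2.50 mg/mL

Step 1: 80 μL brought to 240 μL → factor 240/80 = 3
Step 2: 15-fold → factor 15
Step 3: 1.2 mL brought to 9 mL → factor 9/1.2 = 7.5
Step 4: 2-fold → factor 2
Step 5: 50 μL brought to 0.75 mL → factor 750/50 = 15
Overall dilution factor = 3 × 15 × 7.5 × 2 × 15 = 10125
Stock = 0.247 μg/mL × 10125 = 2501 μg/mL = 2.50 mg/mL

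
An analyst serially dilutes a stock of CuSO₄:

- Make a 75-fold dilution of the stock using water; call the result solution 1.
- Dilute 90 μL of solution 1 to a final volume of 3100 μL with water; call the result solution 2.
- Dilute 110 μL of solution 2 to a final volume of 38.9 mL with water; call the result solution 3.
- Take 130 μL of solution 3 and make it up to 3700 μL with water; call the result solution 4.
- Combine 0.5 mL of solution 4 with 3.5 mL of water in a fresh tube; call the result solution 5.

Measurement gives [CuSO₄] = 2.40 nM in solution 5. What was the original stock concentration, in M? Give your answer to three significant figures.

Step 1: 75-fold → factor 75
Step 2: 90 μL brought to 3100 μL → factor 3100/90 = 34.444
Step 3: 110 μL brought to 38.9 mL → factor 38900/110 = 353.64
Step 4: 130 μL brought to 3700 μL → factor 3700/130 = 28.462
Step 5: 0.5 mL + 3.5 mL = 4 mL total → factor 4/0.5 = 8
Overall dilution factor = 75 × 34.444 × 353.64 × 28.462 × 8 = 2.0801 × 10^8
Stock = 2.40 nM × 2.0801 × 10^8 = 4.992 × 10^8 nM = 0.499 M

0.499 M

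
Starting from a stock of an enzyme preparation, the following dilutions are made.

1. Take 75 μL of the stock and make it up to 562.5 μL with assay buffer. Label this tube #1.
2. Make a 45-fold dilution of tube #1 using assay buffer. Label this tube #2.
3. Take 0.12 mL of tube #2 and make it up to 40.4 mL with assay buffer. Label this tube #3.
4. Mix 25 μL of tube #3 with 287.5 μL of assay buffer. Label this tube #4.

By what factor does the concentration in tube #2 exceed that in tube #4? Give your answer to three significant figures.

4.21 × 10^3

Step 1: 75 μL brought to 562.5 μL → factor 562.5/75 = 7.5
Step 2: 45-fold → factor 45
Step 3: 0.12 mL brought to 40.4 mL → factor 40.4/0.12 = 336.67
Step 4: 25 μL + 287.5 μL = 312.5 μL total → factor 312.5/25 = 12.5
Dilution factor to tube #2 = 337.5; to tube #4 = 1.4203 × 10^6
[tube #2]/[tube #4] = (factor to tube #4)/(factor to tube #2) = 1.4203 × 10^6/337.5 = 4.21 × 10^3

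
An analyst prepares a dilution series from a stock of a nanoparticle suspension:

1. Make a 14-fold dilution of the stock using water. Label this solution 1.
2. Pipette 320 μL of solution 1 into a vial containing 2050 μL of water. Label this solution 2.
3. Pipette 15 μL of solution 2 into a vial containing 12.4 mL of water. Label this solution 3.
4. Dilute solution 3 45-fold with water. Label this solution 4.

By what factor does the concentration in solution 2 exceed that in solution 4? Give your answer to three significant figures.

Step 1: 14-fold → factor 14
Step 2: 320 μL + 2050 μL = 2370 μL total → factor 2370/320 = 7.4062
Step 3: 15 μL + 12.4 mL = 12415 μL total → factor 12415/15 = 827.67
Step 4: 45-fold → factor 45
Dilution factor to solution 2 = 103.69; to solution 4 = 3.8618 × 10^6
[solution 2]/[solution 4] = (factor to solution 4)/(factor to solution 2) = 3.8618 × 10^6/103.69 = 3.72 × 10^4

3.72 × 10^4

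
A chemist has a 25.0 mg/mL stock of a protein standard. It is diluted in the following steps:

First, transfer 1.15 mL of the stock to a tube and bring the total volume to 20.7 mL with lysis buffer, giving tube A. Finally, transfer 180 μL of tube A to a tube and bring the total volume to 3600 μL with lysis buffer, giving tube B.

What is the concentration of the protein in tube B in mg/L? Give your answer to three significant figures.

Step 1: 1.15 mL brought to 20.7 mL → factor 20.7/1.15 = 18
Step 2: 180 μL brought to 3600 μL → factor 3600/180 = 20
Overall dilution factor = 18 × 20 = 360
Final = 25.0 mg/mL / 360 = 0.06944 mg/mL = 69.4 mg/L

69.4 mg/L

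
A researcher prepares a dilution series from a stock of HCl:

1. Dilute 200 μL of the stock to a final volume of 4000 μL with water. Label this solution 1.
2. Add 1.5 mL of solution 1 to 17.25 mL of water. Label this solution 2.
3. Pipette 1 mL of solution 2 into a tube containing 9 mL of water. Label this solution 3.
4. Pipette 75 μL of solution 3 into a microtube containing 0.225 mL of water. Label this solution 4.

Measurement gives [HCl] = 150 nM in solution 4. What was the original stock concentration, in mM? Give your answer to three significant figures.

1.50 mM

Step 1: 200 μL brought to 4000 μL → factor 4000/200 = 20
Step 2: 1.5 mL + 17.25 mL = 18.75 mL total → factor 18.75/1.5 = 12.5
Step 3: 1 mL + 9 mL = 10 mL total → factor 10/1 = 10
Step 4: 75 μL + 0.225 mL = 300 μL total → factor 300/75 = 4
Overall dilution factor = 20 × 12.5 × 10 × 4 = 10000
Stock = 150 nM × 10000 = 1.500 × 10^6 nM = 1.50 mM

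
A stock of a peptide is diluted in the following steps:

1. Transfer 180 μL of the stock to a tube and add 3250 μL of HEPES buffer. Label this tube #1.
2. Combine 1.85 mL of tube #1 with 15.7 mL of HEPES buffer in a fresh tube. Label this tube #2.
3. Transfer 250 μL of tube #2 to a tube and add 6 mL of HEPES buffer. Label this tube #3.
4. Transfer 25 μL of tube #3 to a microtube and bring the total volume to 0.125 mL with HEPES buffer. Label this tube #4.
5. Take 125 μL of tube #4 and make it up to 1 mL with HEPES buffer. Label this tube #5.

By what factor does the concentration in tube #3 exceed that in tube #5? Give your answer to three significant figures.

Step 1: 180 μL + 3250 μL = 3430 μL total → factor 3430/180 = 19.056
Step 2: 1.85 mL + 15.7 mL = 17.55 mL total → factor 17.55/1.85 = 9.4865
Step 3: 250 μL + 6 mL = 6250 μL total → factor 6250/250 = 25
Step 4: 25 μL brought to 0.125 mL → factor 125/25 = 5
Step 5: 125 μL brought to 1 mL → factor 1000/125 = 8
Dilution factor to tube #3 = 4519.3; to tube #5 = 1.8077 × 10^5
[tube #3]/[tube #5] = (factor to tube #5)/(factor to tube #3) = 1.8077 × 10^5/4519.3 = 40.0

40.0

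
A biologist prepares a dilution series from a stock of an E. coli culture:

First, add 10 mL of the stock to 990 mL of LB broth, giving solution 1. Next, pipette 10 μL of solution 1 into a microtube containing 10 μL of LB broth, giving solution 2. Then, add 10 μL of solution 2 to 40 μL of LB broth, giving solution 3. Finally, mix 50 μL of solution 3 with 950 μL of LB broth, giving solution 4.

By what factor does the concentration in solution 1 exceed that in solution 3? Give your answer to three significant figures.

10.0

Step 1: 10 mL + 990 mL = 1000 mL total → factor 1000/10 = 100
Step 2: 10 μL + 10 μL = 20 μL total → factor 20/10 = 2
Step 3: 10 μL + 40 μL = 50 μL total → factor 50/10 = 5
Dilution factor to solution 1 = 100; to solution 3 = 1000
[solution 1]/[solution 3] = (factor to solution 3)/(factor to solution 1) = 1000/100 = 10.0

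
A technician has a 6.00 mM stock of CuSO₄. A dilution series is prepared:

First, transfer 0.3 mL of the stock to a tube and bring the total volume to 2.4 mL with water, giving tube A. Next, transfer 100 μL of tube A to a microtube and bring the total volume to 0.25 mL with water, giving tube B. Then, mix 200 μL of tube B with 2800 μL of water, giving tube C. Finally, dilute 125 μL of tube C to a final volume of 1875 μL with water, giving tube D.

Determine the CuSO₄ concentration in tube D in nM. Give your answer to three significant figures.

1.33 × 10^3 nM

Step 1: 0.3 mL brought to 2.4 mL → factor 2.4/0.3 = 8
Step 2: 100 μL brought to 0.25 mL → factor 250/100 = 2.5
Step 3: 200 μL + 2800 μL = 3000 μL total → factor 3000/200 = 15
Step 4: 125 μL brought to 1875 μL → factor 1875/125 = 15
Overall dilution factor = 8 × 2.5 × 15 × 15 = 4500
Final = 6.00 mM / 4500 = 0.001333 mM = 1.33 × 10^3 nM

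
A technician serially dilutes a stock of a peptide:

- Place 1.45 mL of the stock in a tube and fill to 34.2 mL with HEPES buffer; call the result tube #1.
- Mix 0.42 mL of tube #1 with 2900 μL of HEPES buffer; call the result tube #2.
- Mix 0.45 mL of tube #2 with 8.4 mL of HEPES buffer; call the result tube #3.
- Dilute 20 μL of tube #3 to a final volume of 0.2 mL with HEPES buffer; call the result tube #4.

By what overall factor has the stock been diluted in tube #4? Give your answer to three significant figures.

3.67 × 10^4

Step 1: 1.45 mL brought to 34.2 mL → factor 34.2/1.45 = 23.586
Step 2: 0.42 mL + 2900 μL = 3.32 mL total → factor 3.32/0.42 = 7.9048
Step 3: 0.45 mL + 8.4 mL = 8.85 mL total → factor 8.85/0.45 = 19.667
Step 4: 20 μL brought to 0.2 mL → factor 200/20 = 10
Overall dilution factor = 23.586 × 7.9048 × 19.667 × 10 = 36667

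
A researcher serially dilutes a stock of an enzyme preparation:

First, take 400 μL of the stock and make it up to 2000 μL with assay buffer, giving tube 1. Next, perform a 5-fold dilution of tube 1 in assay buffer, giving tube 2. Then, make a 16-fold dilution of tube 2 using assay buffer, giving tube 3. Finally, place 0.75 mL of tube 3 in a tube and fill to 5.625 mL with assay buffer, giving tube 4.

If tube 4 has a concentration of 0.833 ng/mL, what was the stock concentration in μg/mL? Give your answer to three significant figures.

2.50 μg/mL

Step 1: 400 μL brought to 2000 μL → factor 2000/400 = 5
Step 2: 5-fold → factor 5
Step 3: 16-fold → factor 16
Step 4: 0.75 mL brought to 5.625 mL → factor 5.625/0.75 = 7.5
Overall dilution factor = 5 × 5 × 16 × 7.5 = 3000
Stock = 0.833 ng/mL × 3000 = 2499 ng/mL = 2.50 μg/mL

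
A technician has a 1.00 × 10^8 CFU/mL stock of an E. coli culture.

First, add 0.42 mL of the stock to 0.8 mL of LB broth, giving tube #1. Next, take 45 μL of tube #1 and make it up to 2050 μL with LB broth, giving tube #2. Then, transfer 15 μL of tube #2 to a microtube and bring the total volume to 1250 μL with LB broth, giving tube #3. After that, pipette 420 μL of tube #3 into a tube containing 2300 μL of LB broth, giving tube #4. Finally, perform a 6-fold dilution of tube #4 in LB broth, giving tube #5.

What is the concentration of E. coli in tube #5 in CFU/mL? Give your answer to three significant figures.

Step 1: 0.42 mL + 0.8 mL = 1.22 mL total → factor 1.22/0.42 = 2.9048
Step 2: 45 μL brought to 2050 μL → factor 2050/45 = 45.556
Step 3: 15 μL brought to 1250 μL → factor 1250/15 = 83.333
Step 4: 420 μL + 2300 μL = 2720 μL total → factor 2720/420 = 6.4762
Step 5: 6-fold → factor 6
Overall dilution factor = 2.9048 × 45.556 × 83.333 × 6.4762 × 6 = 4.2849 × 10^5
Final = 1.00 × 10^8 CFU/mL / 4.2849 × 10^5 = 233 CFU/mL

233 CFU/mL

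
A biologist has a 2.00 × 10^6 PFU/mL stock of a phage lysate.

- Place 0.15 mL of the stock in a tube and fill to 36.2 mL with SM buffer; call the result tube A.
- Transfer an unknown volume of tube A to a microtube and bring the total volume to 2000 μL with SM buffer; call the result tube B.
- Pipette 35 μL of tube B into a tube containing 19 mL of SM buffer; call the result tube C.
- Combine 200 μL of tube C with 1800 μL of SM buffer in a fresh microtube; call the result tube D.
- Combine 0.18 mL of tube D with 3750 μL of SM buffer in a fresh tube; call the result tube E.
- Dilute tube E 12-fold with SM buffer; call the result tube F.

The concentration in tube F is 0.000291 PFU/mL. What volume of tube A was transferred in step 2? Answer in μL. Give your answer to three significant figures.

Step 1: 0.15 mL brought to 36.2 mL → factor 36.2/0.15 = 241.33
Step 2: v brought to 2000 μL → factor = 2000 μL/v
Step 3: 35 μL + 19 mL = 19035 μL total → factor 19035/35 = 543.86
Step 4: 200 μL + 1800 μL = 2000 μL total → factor 2000/200 = 10
Step 5: 0.18 mL + 3750 μL = 3.93 mL total → factor 3.93/0.18 = 21.833
Step 6: 12-fold → factor 12
Product of known-step factors = 3.4388 × 10^8
Overall factor = 2.00 × 10^6 PFU/mL / (0.000291 PFU/mL) = 6.8729 × 10^9
Step-2 factor = 6.8729 × 10^9 / 3.4388 × 10^8 = 19.986
v = 2000 μL / 19.986 = 100 μL

100 μL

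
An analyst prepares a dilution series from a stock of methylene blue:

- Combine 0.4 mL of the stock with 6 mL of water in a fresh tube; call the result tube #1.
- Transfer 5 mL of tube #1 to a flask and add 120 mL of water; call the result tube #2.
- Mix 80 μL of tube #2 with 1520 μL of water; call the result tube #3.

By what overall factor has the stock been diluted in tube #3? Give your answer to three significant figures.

8.00 × 10^3

Step 1: 0.4 mL + 6 mL = 6.4 mL total → factor 6.4/0.4 = 16
Step 2: 5 mL + 120 mL = 125 mL total → factor 125/5 = 25
Step 3: 80 μL + 1520 μL = 1600 μL total → factor 1600/80 = 20
Overall dilution factor = 16 × 25 × 20 = 8000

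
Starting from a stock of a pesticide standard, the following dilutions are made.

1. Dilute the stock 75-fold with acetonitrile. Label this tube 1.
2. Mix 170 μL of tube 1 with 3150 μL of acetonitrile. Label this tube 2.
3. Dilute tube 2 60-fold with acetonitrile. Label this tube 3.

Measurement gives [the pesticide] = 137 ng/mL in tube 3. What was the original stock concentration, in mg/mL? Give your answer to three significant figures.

Step 1: 75-fold → factor 75
Step 2: 170 μL + 3150 μL = 3320 μL total → factor 3320/170 = 19.529
Step 3: 60-fold → factor 60
Overall dilution factor = 75 × 19.529 × 60 = 87882
Stock = 137 ng/mL × 87882 = 1.204 × 10^7 ng/mL = 12.0 mg/mL

12.0 mg/mL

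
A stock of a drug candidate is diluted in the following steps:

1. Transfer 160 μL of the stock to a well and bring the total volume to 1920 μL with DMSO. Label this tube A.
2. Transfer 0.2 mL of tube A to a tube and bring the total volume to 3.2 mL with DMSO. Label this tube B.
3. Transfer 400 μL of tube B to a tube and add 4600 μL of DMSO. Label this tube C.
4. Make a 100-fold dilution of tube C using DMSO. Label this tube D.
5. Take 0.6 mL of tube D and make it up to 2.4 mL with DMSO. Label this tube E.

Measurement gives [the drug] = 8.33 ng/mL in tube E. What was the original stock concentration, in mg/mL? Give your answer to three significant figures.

8.00 mg/mL

Step 1: 160 μL brought to 1920 μL → factor 1920/160 = 12
Step 2: 0.2 mL brought to 3.2 mL → factor 3.2/0.2 = 16
Step 3: 400 μL + 4600 μL = 5000 μL total → factor 5000/400 = 12.5
Step 4: 100-fold → factor 100
Step 5: 0.6 mL brought to 2.4 mL → factor 2.4/0.6 = 4
Overall dilution factor = 12 × 16 × 12.5 × 100 × 4 = 9.6 × 10^5
Stock = 8.33 ng/mL × 9.6 × 10^5 = 7.997 × 10^6 ng/mL = 8.00 mg/mL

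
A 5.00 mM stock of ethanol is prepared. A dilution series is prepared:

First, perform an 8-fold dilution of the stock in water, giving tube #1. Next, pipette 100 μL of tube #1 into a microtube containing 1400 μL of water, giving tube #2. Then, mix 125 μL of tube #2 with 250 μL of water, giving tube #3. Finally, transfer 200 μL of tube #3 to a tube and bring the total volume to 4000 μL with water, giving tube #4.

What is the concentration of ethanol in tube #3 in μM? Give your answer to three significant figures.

Step 1: 8-fold → factor 8
Step 2: 100 μL + 1400 μL = 1500 μL total → factor 1500/100 = 15
Step 3: 125 μL + 250 μL = 375 μL total → factor 375/125 = 3
Dilution factor through tube #3 = 8 × 15 × 3 = 360
[tube #3] = 5.00 mM / 360 = 0.01389 mM = 13.9 μM

13.9 μM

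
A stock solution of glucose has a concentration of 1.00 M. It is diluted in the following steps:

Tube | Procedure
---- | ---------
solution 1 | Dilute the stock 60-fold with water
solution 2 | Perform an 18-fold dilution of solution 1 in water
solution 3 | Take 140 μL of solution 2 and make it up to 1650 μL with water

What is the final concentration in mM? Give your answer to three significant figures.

Step 1: 60-fold → factor 60
Step 2: 18-fold → factor 18
Step 3: 140 μL brought to 1650 μL → factor 1650/140 = 11.786
Overall dilution factor = 60 × 18 × 11.786 = 12729
Final = 1.00 M / 12729 = 7.856 × 10^-5 M = 0.0786 mM

0.0786 mM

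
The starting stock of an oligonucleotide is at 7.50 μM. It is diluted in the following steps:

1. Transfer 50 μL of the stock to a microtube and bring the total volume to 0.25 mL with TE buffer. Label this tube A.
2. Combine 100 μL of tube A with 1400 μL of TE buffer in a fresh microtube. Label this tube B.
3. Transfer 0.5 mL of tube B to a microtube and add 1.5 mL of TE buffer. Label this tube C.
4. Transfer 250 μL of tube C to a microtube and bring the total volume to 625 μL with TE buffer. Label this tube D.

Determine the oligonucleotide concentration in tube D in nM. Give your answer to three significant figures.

Step 1: 50 μL brought to 0.25 mL → factor 250/50 = 5
Step 2: 100 μL + 1400 μL = 1500 μL total → factor 1500/100 = 15
Step 3: 0.5 mL + 1.5 mL = 2 mL total → factor 2/0.5 = 4
Step 4: 250 μL brought to 625 μL → factor 625/250 = 2.5
Overall dilution factor = 5 × 15 × 4 × 2.5 = 750
Final = 7.50 μM / 750 = 0.01000 μM = 10.0 nM

10.0 nM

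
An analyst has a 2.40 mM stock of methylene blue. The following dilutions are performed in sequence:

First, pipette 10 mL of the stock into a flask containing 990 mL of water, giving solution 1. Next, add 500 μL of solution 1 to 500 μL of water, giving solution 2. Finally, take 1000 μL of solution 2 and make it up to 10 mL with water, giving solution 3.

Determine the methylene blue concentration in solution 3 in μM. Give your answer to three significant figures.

1.20 μM

Step 1: 10 mL + 990 mL = 1000 mL total → factor 1000/10 = 100
Step 2: 500 μL + 500 μL = 1000 μL total → factor 1000/500 = 2
Step 3: 1000 μL brought to 10 mL → factor 10000/1000 = 10
Overall dilution factor = 100 × 2 × 10 = 2000
Final = 2.40 mM / 2000 = 0.001200 mM = 1.20 μM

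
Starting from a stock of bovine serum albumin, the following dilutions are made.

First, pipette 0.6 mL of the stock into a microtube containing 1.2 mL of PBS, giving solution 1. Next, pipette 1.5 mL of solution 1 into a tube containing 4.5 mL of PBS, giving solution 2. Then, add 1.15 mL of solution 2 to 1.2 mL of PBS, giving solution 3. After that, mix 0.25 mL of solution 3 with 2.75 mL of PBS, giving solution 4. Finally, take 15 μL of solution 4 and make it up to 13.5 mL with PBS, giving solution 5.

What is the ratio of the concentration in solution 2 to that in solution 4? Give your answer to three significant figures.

Step 1: 0.6 mL + 1.2 mL = 1.8 mL total → factor 1.8/0.6 = 3
Step 2: 1.5 mL + 4.5 mL = 6 mL total → factor 6/1.5 = 4
Step 3: 1.15 mL + 1.2 mL = 2.35 mL total → factor 2.35/1.15 = 2.0435
Step 4: 0.25 mL + 2.75 mL = 3 mL total → factor 3/0.25 = 12
Dilution factor to solution 2 = 12; to solution 4 = 294.26
[solution 2]/[solution 4] = (factor to solution 4)/(factor to solution 2) = 294.26/12 = 24.5

24.5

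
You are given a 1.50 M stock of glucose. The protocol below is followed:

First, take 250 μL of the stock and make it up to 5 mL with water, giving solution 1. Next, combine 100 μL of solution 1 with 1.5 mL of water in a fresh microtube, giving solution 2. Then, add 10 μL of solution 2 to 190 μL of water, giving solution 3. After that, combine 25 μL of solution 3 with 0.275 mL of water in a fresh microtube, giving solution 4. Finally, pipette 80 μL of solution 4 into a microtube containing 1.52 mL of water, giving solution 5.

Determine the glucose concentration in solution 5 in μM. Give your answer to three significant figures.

0.977 μM

Step 1: 250 μL brought to 5 mL → factor 5000/250 = 20
Step 2: 100 μL + 1.5 mL = 1600 μL total → factor 1600/100 = 16
Step 3: 10 μL + 190 μL = 200 μL total → factor 200/10 = 20
Step 4: 25 μL + 0.275 mL = 300 μL total → factor 300/25 = 12
Step 5: 80 μL + 1.52 mL = 1600 μL total → factor 1600/80 = 20
Overall dilution factor = 20 × 16 × 20 × 12 × 20 = 1.536 × 10^6
Final = 1.50 M / 1.536 × 10^6 = 9.766 × 10^-7 M = 0.977 μM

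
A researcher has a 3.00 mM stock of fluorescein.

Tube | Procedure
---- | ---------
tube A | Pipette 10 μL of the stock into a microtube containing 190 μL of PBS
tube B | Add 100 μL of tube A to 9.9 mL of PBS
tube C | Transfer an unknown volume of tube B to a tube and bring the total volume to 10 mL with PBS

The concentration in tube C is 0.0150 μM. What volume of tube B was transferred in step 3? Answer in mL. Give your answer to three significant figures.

Step 1: 10 μL + 190 μL = 200 μL total → factor 200/10 = 20
Step 2: 100 μL + 9.9 mL = 10000 μL total → factor 10000/100 = 100
Step 3: v brought to 10 mL → factor = 10 mL/v
Product of known-step factors = 2000
Overall factor = 3.00 mM / (0.0150 μM) = 2 × 10^5
Step-3 factor = 2 × 10^5 / 2000 = 100
v = 10 mL / 100 = 0.100 mL

0.100 mL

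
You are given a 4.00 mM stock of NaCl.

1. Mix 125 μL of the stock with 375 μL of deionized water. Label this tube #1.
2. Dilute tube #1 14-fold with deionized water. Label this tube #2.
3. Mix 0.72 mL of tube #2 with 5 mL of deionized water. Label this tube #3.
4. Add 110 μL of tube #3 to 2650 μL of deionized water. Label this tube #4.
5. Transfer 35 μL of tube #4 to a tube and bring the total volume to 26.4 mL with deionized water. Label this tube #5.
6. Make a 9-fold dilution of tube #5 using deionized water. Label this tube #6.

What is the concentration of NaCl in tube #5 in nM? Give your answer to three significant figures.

Step 1: 125 μL + 375 μL = 500 μL total → factor 500/125 = 4
Step 2: 14-fold → factor 14
Step 3: 0.72 mL + 5 mL = 5.72 mL total → factor 5.72/0.72 = 7.9444
Step 4: 110 μL + 2650 μL = 2760 μL total → factor 2760/110 = 25.091
Step 5: 35 μL brought to 26.4 mL → factor 26400/35 = 754.29
Dilution factor through tube #5 = 4 × 14 × 7.9444 × 25.091 × 754.29 = 8.4198 × 10^6
[tube #5] = 4.00 mM / 8.4198 × 10^6 = 4.751 × 10^-7 mM = 0.475 nM

0.475 nM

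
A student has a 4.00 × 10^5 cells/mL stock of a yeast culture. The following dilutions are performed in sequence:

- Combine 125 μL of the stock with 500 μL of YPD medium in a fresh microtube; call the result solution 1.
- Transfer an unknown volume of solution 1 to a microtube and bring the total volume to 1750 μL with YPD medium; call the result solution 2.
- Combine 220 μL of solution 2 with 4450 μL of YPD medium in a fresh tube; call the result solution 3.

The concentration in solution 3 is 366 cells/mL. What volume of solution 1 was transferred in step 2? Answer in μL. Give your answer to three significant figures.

170 μL

Step 1: 125 μL + 500 μL = 625 μL total → factor 625/125 = 5
Step 2: v brought to 1750 μL → factor = 1750 μL/v
Step 3: 220 μL + 4450 μL = 4670 μL total → factor 4670/220 = 21.227
Product of known-step factors = 106.14
Overall factor = 4.00 × 10^5 cells/mL / (366 cells/mL) = 1092.9
Step-2 factor = 1092.9 / 106.14 = 10.297
v = 1750 μL / 10.297 = 170 μL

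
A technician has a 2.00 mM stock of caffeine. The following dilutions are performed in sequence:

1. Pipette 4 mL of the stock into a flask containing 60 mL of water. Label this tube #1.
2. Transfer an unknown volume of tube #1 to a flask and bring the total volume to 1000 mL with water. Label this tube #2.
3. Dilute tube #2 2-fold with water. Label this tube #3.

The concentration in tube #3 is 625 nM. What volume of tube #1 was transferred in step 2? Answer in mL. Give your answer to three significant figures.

10.0 mL

Step 1: 4 mL + 60 mL = 64 mL total → factor 64/4 = 16
Step 2: v brought to 1000 mL → factor = 1000 mL/v
Step 3: 2-fold → factor 2
Product of known-step factors = 32
Overall factor = 2.00 mM / (625 nM) = 3200
Step-2 factor = 3200 / 32 = 100
v = 1000 mL / 100 = 10.0 mL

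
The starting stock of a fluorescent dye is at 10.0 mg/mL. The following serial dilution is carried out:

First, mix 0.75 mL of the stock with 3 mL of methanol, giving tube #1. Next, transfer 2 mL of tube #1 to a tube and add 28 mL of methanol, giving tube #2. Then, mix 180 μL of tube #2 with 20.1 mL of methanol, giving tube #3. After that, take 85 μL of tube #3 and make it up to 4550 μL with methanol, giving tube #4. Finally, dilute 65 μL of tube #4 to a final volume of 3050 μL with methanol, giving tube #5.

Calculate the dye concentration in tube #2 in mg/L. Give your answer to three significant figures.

133 mg/L

Step 1: 0.75 mL + 3 mL = 3.75 mL total → factor 3.75/0.75 = 5
Step 2: 2 mL + 28 mL = 30 mL total → factor 30/2 = 15
Dilution factor through tube #2 = 5 × 15 = 75
[tube #2] = 10.0 mg/mL / 75 = 0.1333 mg/mL = 133 mg/L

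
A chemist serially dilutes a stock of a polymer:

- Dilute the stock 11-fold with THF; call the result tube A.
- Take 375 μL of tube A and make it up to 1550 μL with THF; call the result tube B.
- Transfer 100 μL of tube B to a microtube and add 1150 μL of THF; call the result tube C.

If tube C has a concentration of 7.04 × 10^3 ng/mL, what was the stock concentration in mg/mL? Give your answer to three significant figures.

Step 1: 11-fold → factor 11
Step 2: 375 μL brought to 1550 μL → factor 1550/375 = 4.1333
Step 3: 100 μL + 1150 μL = 1250 μL total → factor 1250/100 = 12.5
Overall dilution factor = 11 × 4.1333 × 12.5 = 568.33
Stock = 7.04 × 10^3 ng/mL × 568.33 = 4.001 × 10^6 ng/mL = 4.00 mg/mL

4.00 mg/mL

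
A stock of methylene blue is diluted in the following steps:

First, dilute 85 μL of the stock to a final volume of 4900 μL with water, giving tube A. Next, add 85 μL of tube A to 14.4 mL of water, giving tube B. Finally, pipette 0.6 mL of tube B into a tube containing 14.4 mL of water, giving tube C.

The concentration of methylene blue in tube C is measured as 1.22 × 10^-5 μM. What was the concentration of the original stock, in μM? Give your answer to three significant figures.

Step 1: 85 μL brought to 4900 μL → factor 4900/85 = 57.647
Step 2: 85 μL + 14.4 mL = 14485 μL total → factor 14485/85 = 170.41
Step 3: 0.6 mL + 14.4 mL = 15 mL total → factor 15/0.6 = 25
Overall dilution factor = 57.647 × 170.41 × 25 = 2.4559 × 10^5
Stock = 1.22 × 10^-5 μM × 2.4559 × 10^5 = 3.00 μM

3.00 μM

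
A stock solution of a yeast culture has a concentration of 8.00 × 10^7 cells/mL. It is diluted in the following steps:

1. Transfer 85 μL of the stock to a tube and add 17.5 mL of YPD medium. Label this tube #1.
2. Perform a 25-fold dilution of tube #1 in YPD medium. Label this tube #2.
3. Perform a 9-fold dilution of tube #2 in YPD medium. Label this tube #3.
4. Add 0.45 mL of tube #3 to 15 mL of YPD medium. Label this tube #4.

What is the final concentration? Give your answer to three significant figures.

50.1 cells/mL

Step 1: 85 μL + 17.5 mL = 17585 μL total → factor 17585/85 = 206.88
Step 2: 25-fold → factor 25
Step 3: 9-fold → factor 9
Step 4: 0.45 mL + 15 mL = 15.45 mL total → factor 15.45/0.45 = 34.333
Overall dilution factor = 206.88 × 25 × 9 × 34.333 = 1.5982 × 10^6
Final = 8.00 × 10^7 cells/mL / 1.5982 × 10^6 = 50.1 cells/mL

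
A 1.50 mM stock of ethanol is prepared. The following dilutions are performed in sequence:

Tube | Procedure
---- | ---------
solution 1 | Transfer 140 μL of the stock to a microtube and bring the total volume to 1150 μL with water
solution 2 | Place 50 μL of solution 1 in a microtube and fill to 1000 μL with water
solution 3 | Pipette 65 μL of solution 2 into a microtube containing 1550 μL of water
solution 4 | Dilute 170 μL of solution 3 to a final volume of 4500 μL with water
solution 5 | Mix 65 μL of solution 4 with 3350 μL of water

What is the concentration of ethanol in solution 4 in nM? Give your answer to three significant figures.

13.9 nM

Step 1: 140 μL brought to 1150 μL → factor 1150/140 = 8.2143
Step 2: 50 μL brought to 1000 μL → factor 1000/50 = 20
Step 3: 65 μL + 1550 μL = 1615 μL total → factor 1615/65 = 24.846
Step 4: 170 μL brought to 4500 μL → factor 4500/170 = 26.471
Dilution factor through solution 4 = 8.2143 × 20 × 24.846 × 26.471 = 1.0805 × 10^5
[solution 4] = 1.50 mM / 1.0805 × 10^5 = 1.388 × 10^-5 mM = 13.9 nM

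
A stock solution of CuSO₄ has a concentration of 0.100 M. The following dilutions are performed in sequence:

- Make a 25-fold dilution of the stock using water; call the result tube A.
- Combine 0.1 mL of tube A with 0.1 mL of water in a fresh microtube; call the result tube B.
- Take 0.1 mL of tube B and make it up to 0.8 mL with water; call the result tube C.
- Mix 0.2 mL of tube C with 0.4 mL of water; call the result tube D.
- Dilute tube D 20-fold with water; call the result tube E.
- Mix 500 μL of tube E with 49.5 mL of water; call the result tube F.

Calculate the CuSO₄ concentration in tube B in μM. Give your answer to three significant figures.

2.00 × 10^3 μM

Step 1: 25-fold → factor 25
Step 2: 0.1 mL + 0.1 mL = 0.2 mL total → factor 0.2/0.1 = 2
Dilution factor through tube B = 25 × 2 = 50
[tube B] = 0.100 M / 50 = 0.002000 M = 2.00 × 10^3 μM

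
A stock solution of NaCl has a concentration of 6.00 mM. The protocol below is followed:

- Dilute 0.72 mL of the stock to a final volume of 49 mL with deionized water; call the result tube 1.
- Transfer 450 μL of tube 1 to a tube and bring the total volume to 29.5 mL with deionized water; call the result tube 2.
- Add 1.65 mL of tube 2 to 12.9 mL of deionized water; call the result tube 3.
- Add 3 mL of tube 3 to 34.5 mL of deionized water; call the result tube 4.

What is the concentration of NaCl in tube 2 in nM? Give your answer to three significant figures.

1.34 × 10^3 nM

Step 1: 0.72 mL brought to 49 mL → factor 49/0.72 = 68.056
Step 2: 450 μL brought to 29.5 mL → factor 29500/450 = 65.556
Dilution factor through tube 2 = 68.056 × 65.556 = 4461.4
[tube 2] = 6.00 mM / 4461.4 = 0.001345 mM = 1.34 × 10^3 nM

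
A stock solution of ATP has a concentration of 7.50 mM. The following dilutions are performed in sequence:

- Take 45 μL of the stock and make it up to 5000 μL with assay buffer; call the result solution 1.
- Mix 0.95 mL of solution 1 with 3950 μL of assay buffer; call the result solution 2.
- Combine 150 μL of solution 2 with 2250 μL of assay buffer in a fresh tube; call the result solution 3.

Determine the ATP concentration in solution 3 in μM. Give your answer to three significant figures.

0.818 μM

Step 1: 45 μL brought to 5000 μL → factor 5000/45 = 111.11
Step 2: 0.95 mL + 3950 μL = 4.9 mL total → factor 4.9/0.95 = 5.1579
Step 3: 150 μL + 2250 μL = 2400 μL total → factor 2400/150 = 16
Overall dilution factor = 111.11 × 5.1579 × 16 = 9169.6
Final = 7.50 mM / 9169.6 = 0.0008179 mM = 0.818 μM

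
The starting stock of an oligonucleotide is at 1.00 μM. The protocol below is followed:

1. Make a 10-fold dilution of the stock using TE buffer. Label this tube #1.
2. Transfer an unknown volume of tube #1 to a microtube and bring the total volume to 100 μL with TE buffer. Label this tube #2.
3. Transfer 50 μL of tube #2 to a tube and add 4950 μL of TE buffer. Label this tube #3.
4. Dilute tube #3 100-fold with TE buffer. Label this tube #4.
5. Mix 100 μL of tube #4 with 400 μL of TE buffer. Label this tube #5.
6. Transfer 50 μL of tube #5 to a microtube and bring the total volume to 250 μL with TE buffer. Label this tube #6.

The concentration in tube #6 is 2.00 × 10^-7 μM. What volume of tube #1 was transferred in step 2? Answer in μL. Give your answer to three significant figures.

Step 1: 10-fold → factor 10
Step 2: v brought to 100 μL → factor = 100 μL/v
Step 3: 50 μL + 4950 μL = 5000 μL total → factor 5000/50 = 100
Step 4: 100-fold → factor 100
Step 5: 100 μL + 400 μL = 500 μL total → factor 500/100 = 5
Step 6: 50 μL brought to 250 μL → factor 250/50 = 5
Product of known-step factors = 2.5 × 10^6
Overall factor = 1.00 μM / (2.00 × 10^-7 μM) = 5 × 10^6
Step-2 factor = 5 × 10^6 / 2.5 × 10^6 = 2
v = 100 μL / 2 = 50.0 μL

50.0 μL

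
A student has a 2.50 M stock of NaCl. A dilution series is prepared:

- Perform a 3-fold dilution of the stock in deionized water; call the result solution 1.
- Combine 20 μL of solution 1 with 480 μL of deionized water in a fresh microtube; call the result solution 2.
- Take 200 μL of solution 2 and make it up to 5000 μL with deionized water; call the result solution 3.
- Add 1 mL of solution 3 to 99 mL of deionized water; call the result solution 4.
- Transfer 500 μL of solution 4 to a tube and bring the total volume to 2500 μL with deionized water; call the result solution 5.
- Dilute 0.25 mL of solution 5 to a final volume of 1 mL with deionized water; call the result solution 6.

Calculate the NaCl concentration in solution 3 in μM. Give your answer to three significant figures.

Step 1: 3-fold → factor 3
Step 2: 20 μL + 480 μL = 500 μL total → factor 500/20 = 25
Step 3: 200 μL brought to 5000 μL → factor 5000/200 = 25
Dilution factor through solution 3 = 3 × 25 × 25 = 1875
[solution 3] = 2.50 M / 1875 = 0.001333 M = 1.33 × 10^3 μM

1.33 × 10^3 μM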